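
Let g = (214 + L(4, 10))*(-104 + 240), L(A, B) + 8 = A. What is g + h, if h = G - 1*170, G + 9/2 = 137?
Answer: 57045/2 ≈ 28523.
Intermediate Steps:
G = 265/2 (G = -9/2 + 137 = 265/2 ≈ 132.50)
L(A, B) = -8 + A
g = 28560 (g = (214 + (-8 + 4))*(-104 + 240) = (214 - 4)*136 = 210*136 = 28560)
h = -75/2 (h = 265/2 - 1*170 = 265/2 - 170 = -75/2 ≈ -37.500)
g + h = 28560 - 75/2 = 57045/2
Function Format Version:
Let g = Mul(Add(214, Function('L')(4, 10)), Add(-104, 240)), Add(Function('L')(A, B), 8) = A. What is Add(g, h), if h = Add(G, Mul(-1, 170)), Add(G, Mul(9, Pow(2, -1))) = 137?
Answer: Rational(57045, 2) ≈ 28523.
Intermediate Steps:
G = Rational(265, 2) (G = Add(Rational(-9, 2), 137) = Rational(265, 2) ≈ 132.50)
Function('L')(A, B) = Add(-8, A)
g = 28560 (g = Mul(Add(214, Add(-8, 4)), Add(-104, 240)) = Mul(Add(214, -4), 136) = Mul(210, 136) = 28560)
h = Rational(-75, 2) (h = Add(Rational(265, 2), Mul(-1, 170)) = Add(Rational(265, 2), -170) = Rational(-75, 2) ≈ -37.500)
Add(g, h) = Add(28560, Rational(-75, 2)) = Rational(57045, 2)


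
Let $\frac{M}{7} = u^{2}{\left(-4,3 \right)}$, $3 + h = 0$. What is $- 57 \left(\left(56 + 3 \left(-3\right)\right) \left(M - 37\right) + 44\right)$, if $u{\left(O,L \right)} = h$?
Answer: $-72162$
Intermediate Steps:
$h = -3$ ($h = -3 + 0 = -3$)
$u{\left(O,L \right)} = -3$
$M = 63$ ($M = 7 \left(-3\right)^{2} = 7 \cdot 9 = 63$)
$- 57 \left(\left(56 + 3 \left(-3\right)\right) \left(M - 37\right) + 44\right) = - 57 \left(\left(56 + 3 \left(-3\right)\right) \left(63 - 37\right) + 44\right) = - 57 \left(\left(56 - 9\right) 26 + 44\right) = - 57 \left(47 \cdot 26 + 44\right) = - 57 \left(1222 + 44\right) = \left(-57\right) 1266 = -72162$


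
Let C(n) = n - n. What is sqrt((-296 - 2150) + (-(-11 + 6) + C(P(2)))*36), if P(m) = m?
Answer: I*sqrt(2266) ≈ 47.603*I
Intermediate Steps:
C(n) = 0
sqrt((-296 - 2150) + (-(-11 + 6) + C(P(2)))*36) = sqrt((-296 - 2150) + (-(-11 + 6) + 0)*36) = sqrt(-2446 + (-1*(-5) + 0)*36) = sqrt(-2446 + (5 + 0)*36) = sqrt(-2446 + 5*36) = sqrt(-2446 + 180) = sqrt(-2266) = I*sqrt(2266)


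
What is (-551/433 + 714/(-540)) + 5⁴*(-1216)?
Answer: -29617301117/38970 ≈ -7.6000e+5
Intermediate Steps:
(-551/433 + 714/(-540)) + 5⁴*(-1216) = (-551*1/433 + 714*(-1/540)) + 625*(-1216) = (-551/433 - 119/90) - 760000 = -101117/38970 - 760000 = -29617301117/38970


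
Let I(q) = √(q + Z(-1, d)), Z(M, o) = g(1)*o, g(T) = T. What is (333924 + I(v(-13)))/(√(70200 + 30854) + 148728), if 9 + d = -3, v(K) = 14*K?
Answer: (333924 + I*√194)/(148728 + √101054) ≈ 2.2404 + 9.345e-5*I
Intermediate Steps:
d = -12 (d = -9 - 3 = -12)
Z(M, o) = o (Z(M, o) = 1*o = o)
I(q) = √(-12 + q) (I(q) = √(q - 12) = √(-12 + q))
(333924 + I(v(-13)))/(√(70200 + 30854) + 148728) = (333924 + √(-12 + 14*(-13)))/(√(70200 + 30854) + 148728) = (333924 + √(-12 - 182))/(√101054 + 148728) = (333924 + √(-194))/(148728 + √101054) = (333924 + I*√194)/(148728 + √101054)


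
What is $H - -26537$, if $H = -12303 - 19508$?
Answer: $-5274$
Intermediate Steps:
$H = -31811$ ($H = -12303 - 19508 = -31811$)
$H - -26537 = -31811 - -26537 = -31811 + 26537 = -5274$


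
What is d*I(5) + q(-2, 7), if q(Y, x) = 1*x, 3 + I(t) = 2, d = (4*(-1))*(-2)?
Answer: -1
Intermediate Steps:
d = 8 (d = -4*(-2) = 8)
I(t) = -1 (I(t) = -3 + 2 = -1)
q(Y, x) = x
d*I(5) + q(-2, 7) = 8*(-1) + 7 = -8 + 7 = -1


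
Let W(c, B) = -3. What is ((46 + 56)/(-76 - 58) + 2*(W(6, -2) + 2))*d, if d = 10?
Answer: -1850/67 ≈ -27.612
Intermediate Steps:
((46 + 56)/(-76 - 58) + 2*(W(6, -2) + 2))*d = ((46 + 56)/(-76 - 58) + 2*(-3 + 2))*10 = (102/(-134) + 2*(-1))*10 = (102*(-1/134) - 2)*10 = (-51/67 - 2)*10 = -185/67*10 = -1850/67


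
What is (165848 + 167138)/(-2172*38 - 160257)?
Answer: -332986/242793 ≈ -1.3715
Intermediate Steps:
(165848 + 167138)/(-2172*38 - 160257) = 332986/(-82536 - 160257) = 332986/(-242793) = 332986*(-1/242793) = -332986/242793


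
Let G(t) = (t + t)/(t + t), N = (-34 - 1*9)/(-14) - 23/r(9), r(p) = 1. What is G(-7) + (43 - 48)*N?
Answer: 1409/14 ≈ 100.64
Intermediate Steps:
N = -279/14 (N = (-34 - 1*9)/(-14) - 23/1 = (-34 - 9)*(-1/14) - 23*1 = -43*(-1/14) - 23 = 43/14 - 23 = -279/14 ≈ -19.929)
G(t) = 1 (G(t) = (2*t)/((2*t)) = (2*t)*(1/(2*t)) = 1)
G(-7) + (43 - 48)*N = 1 + (43 - 48)*(-279/14) = 1 - 5*(-279/14) = 1 + 1395/14 = 1409/14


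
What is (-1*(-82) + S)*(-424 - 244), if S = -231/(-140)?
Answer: -279391/5 ≈ -55878.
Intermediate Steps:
S = 33/20 (S = -231*(-1/140) = 33/20 ≈ 1.6500)
(-1*(-82) + S)*(-424 - 244) = (-1*(-82) + 33/20)*(-424 - 244) = (82 + 33/20)*(-668) = (1673/20)*(-668) = -279391/5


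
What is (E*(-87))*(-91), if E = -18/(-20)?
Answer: 71253/10 ≈ 7125.3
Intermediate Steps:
E = 9/10 (E = -18*(-1/20) = 9/10 ≈ 0.90000)
(E*(-87))*(-91) = ((9/10)*(-87))*(-91) = -783/10*(-91) = 71253/10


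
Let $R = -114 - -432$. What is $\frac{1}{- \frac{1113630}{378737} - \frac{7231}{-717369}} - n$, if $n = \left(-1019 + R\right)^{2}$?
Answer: $- \frac{391226717017557376}{796144992223} \approx -4.914 \cdot 10^{5}$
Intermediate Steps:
$R = 318$ ($R = -114 + 432 = 318$)
$n = 491401$ ($n = \left(-1019 + 318\right)^{2} = \left(-701\right)^{2} = 491401$)
$\frac{1}{- \frac{1113630}{378737} - \frac{7231}{-717369}} - n = \frac{1}{- \frac{1113630}{378737} - \frac{7231}{-717369}} - 491401 = \frac{1}{\left(-1113630\right) \frac{1}{378737} - - \frac{7231}{717369}} - 491401 = \frac{1}{- \frac{1113630}{378737} + \frac{7231}{717369}} - 491401 = \frac{1}{- \frac{796144992223}{271694182953}} - 491401 = - \frac{271694182953}{796144992223} - 491401 = - \frac{391226717017557376}{796144992223}$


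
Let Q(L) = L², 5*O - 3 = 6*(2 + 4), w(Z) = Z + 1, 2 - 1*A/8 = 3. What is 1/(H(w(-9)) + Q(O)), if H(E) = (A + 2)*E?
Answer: 25/2721 ≈ 0.0091878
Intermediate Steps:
A = -8 (A = 16 - 8*3 = 16 - 24 = -8)
w(Z) = 1 + Z
H(E) = -6*E (H(E) = (-8 + 2)*E = -6*E)
O = 39/5 (O = ⅗ + (6*(2 + 4))/5 = ⅗ + (6*6)/5 = ⅗ + (⅕)*36 = ⅗ + 36/5 = 39/5 ≈ 7.8000)
1/(H(w(-9)) + Q(O)) = 1/(-6*(1 - 9) + (39/5)²) = 1/(-6*(-8) + 1521/25) = 1/(48 + 1521/25) = 1/(2721/25) = 25/2721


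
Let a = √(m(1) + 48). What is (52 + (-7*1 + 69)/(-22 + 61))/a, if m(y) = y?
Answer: 2090/273 ≈ 7.6557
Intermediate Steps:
a = 7 (a = √(1 + 48) = √49 = 7)
(52 + (-7*1 + 69)/(-22 + 61))/a = (52 + (-7*1 + 69)/(-22 + 61))/7 = (52 + (-7 + 69)/39)/7 = (52 + 62*(1/39))/7 = (52 + 62/39)/7 = (⅐)*(2090/39) = 2090/273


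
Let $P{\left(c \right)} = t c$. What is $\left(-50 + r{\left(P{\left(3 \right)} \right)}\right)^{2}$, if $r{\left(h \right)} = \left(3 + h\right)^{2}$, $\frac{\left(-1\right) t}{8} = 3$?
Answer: $22193521$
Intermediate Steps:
$t = -24$ ($t = \left(-8\right) 3 = -24$)
$P{\left(c \right)} = - 24 c$
$\left(-50 + r{\left(P{\left(3 \right)} \right)}\right)^{2} = \left(-50 + \left(3 - 72\right)^{2}\right)^{2} = \left(-50 + \left(-69\right)^{2}\right)^{2} = \left(-50 + 4761\right)^{2} = 4711^{2} = 22193521$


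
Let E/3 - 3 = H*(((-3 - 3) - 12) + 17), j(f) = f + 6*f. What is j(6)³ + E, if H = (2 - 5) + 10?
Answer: 74076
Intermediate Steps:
j(f) = 7*f
H = 7 (H = -3 + 10 = 7)
E = -12 (E = 9 + 3*(7*(((-3 - 3) - 12) + 17)) = 9 + 3*(7*((-6 - 12) + 17)) = 9 + 3*(7*(-18 + 17)) = 9 + 3*(7*(-1)) = 9 + 3*(-7) = 9 - 21 = -12)
j(6)³ + E = (7*6)³ - 12 = 42³ - 12 = 74088 - 12 = 74076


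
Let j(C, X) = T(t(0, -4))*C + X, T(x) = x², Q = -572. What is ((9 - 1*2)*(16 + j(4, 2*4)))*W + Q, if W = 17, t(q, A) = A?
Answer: 9900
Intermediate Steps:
j(C, X) = X + 16*C (j(C, X) = (-4)²*C + X = 16*C + X = X + 16*C)
((9 - 1*2)*(16 + j(4, 2*4)))*W + Q = ((9 - 1*2)*(16 + (2*4 + 16*4)))*17 - 572 = ((9 - 2)*(16 + (8 + 64)))*17 - 572 = (7*(16 + 72))*17 - 572 = (7*88)*17 - 572 = 616*17 - 572 = 10472 - 572 = 9900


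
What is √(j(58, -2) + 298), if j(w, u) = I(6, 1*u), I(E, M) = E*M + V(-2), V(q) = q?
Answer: 2*√71 ≈ 16.852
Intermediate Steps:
I(E, M) = -2 + E*M (I(E, M) = E*M - 2 = -2 + E*M)
j(w, u) = -2 + 6*u (j(w, u) = -2 + 6*(1*u) = -2 + 6*u)
√(j(58, -2) + 298) = √((-2 + 6*(-2)) + 298) = √((-2 - 12) + 298) = √(-14 + 298) = √284 = 2*√71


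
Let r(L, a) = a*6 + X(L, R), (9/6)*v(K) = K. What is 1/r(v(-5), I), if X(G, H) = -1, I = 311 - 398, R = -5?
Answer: -1/523 ≈ -0.0019120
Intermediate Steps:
v(K) = 2*K/3
I = -87
r(L, a) = -1 + 6*a (r(L, a) = a*6 - 1 = 6*a - 1 = -1 + 6*a)
1/r(v(-5), I) = 1/(-1 + 6*(-87)) = 1/(-1 - 522) = 1/(-523) = -1/523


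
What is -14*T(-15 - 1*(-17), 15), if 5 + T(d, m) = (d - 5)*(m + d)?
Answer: 784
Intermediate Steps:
T(d, m) = -5 + (-5 + d)*(d + m) (T(d, m) = -5 + (d - 5)*(m + d) = -5 + (-5 + d)*(d + m))
-14*T(-15 - 1*(-17), 15) = -14*(-5 + (-15 - 1*(-17))² - 5*(-15 - 1*(-17)) - 5*15 + (-15 - 1*(-17))*15) = -14*(-5 + (-15 + 17)² - 5*(-15 + 17) - 75 + (-15 + 17)*15) = -14*(-5 + 2² - 5*2 - 75 + 2*15) = -14*(-5 + 4 - 10 - 75 + 30) = -14*(-56) = 784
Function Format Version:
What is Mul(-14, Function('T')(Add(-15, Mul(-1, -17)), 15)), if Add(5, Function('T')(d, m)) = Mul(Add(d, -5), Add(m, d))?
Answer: 784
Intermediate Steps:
Function('T')(d, m) = Add(-5, Mul(Add(-5, d), Add(d, m))) (Function('T')(d, m) = Add(-5, Mul(Add(d, -5), Add(m, d))) = Add(-5, Mul(Add(-5, d), Add(d, m))))
Mul(-14, Function('T')(Add(-15, Mul(-1, -17)), 15)) = Mul(-14, Add(-5, Pow(Add(-15, Mul(-1, -17)), 2), Mul(-5, Add(-15, Mul(-1, -17))), Mul(-5, 15), Mul(Add(-15, Mul(-1, -17)), 15))) = Mul(-14, Add(-5, Pow(Add(-15, 17), 2), Mul(-5, Add(-15, 17)), -75, Mul(Add(-15, 17), 15))) = Mul(-14, Add(-5, Pow(2, 2), Mul(-5, 2), -75, Mul(2, 15))) = Mul(-14, Add(-5, 4, -10, -75, 30)) = Mul(-14, -56) = 784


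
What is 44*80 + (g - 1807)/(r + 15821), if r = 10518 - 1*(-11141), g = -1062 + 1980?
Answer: 131928711/37480 ≈ 3520.0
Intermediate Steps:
g = 918
r = 21659 (r = 10518 + 11141 = 21659)
44*80 + (g - 1807)/(r + 15821) = 44*80 + (918 - 1807)/(21659 + 15821) = 3520 - 889/37480 = 131928711/37480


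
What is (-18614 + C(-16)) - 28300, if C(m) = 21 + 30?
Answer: -46863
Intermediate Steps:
C(m) = 51
(-18614 + C(-16)) - 28300 = (-18614 + 51) - 28300 = -18563 - 28300 = -46863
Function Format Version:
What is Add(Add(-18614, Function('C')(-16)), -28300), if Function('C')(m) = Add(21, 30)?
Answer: -46863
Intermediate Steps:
Function('C')(m) = 51
Add(Add(-18614, Function('C')(-16)), -28300) = Add(Add(-18614, 51), -28300) = Add(-18563, -28300) = -46863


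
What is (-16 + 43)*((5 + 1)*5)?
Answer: 810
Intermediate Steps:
(-16 + 43)*((5 + 1)*5) = 27*(6*5) = 27*30 = 810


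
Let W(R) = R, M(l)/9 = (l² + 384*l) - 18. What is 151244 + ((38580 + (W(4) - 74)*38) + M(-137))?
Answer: -117549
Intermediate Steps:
M(l) = -162 + 9*l² + 3456*l (M(l) = 9*((l² + 384*l) - 18) = 9*(-18 + l² + 384*l) = -162 + 9*l² + 3456*l)
151244 + ((38580 + (W(4) - 74)*38) + M(-137)) = 151244 + ((38580 + (4 - 74)*38) + (-162 + 9*(-137)² + 3456*(-137))) = 151244 + ((38580 - 70*38) + (-162 + 9*18769 - 473472)) = 151244 + ((38580 - 2660) + (-162 + 168921 - 473472)) = 151244 + (35920 - 304713) = 151244 - 268793 = -117549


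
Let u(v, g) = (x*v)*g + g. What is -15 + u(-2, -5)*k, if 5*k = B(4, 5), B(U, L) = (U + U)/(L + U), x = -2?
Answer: -175/9 ≈ -19.444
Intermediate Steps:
B(U, L) = 2*U/(L + U) (B(U, L) = (2*U)/(L + U) = 2*U/(L + U))
u(v, g) = g - 2*g*v (u(v, g) = (-2*v)*g + g = -2*g*v + g = g - 2*g*v)
k = 8/45 (k = (2*4/(5 + 4))/5 = (2*4/9)/5 = (2*4*(⅑))/5 = (⅕)*(8/9) = 8/45 ≈ 0.17778)
-15 + u(-2, -5)*k = -15 - 5*(1 - 2*(-2))*(8/45) = -15 - 5*(1 + 4)*(8/45) = -15 - 5*5*(8/45) = -15 - 25*8/45 = -15 - 40/9 = -175/9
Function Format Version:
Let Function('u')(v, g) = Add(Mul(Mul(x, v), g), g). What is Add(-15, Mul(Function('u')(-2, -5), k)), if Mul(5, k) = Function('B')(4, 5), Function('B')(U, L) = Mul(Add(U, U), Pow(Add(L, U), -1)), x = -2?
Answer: Rational(-175, 9) ≈ -19.444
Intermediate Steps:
Function('B')(U, L) = Mul(2, U, Pow(Add(L, U), -1)) (Function('B')(U, L) = Mul(Mul(2, U), Pow(Add(L, U), -1)) = Mul(2, U, Pow(Add(L, U), -1)))
Function('u')(v, g) = Add(g, Mul(-2, g, v)) (Function('u')(v, g) = Add(Mul(Mul(-2, v), g), g) = Add(Mul(-2, g, v), g) = Add(g, Mul(-2, g, v)))
k = Rational(8, 45) (k = Mul(Rational(1, 5), Mul(2, 4, Pow(Add(5, 4), -1))) = Mul(Rational(1, 5), Mul(2, 4, Pow(9, -1))) = Mul(Rational(1, 5), Mul(2, 4, Rational(1, 9))) = Mul(Rational(1, 5), Rational(8, 9)) = Rational(8, 45) ≈ 0.17778)
Add(-15, Mul(Function('u')(-2, -5), k)) = Add(-15, Mul(Mul(-5, Add(1, Mul(-2, -2))), Rational(8, 45))) = Add(-15, Mul(Mul(-5, Add(1, 4)), Rational(8, 45))) = Add(-15, Mul(Mul(-5, 5), Rational(8, 45))) = Add(-15, Mul(-25, Rational(8, 45))) = Add(-15, Rational(-40, 9)) = Rational(-175, 9)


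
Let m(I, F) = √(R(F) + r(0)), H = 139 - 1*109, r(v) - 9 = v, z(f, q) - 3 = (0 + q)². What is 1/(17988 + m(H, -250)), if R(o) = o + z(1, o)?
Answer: 2998/53917647 - √6918/107835294 ≈ 5.4832e-5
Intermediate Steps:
z(f, q) = 3 + q² (z(f, q) = 3 + (0 + q)² = 3 + q²)
r(v) = 9 + v
R(o) = 3 + o + o² (R(o) = o + (3 + o²) = 3 + o + o²)
H = 30 (H = 139 - 109 = 30)
m(I, F) = √(12 + F + F²) (m(I, F) = √((3 + F + F²) + (9 + 0)) = √((3 + F + F²) + 9) = √(12 + F + F²))
1/(17988 + m(H, -250)) = 1/(17988 + √(12 - 250 + (-250)²)) = 1/(17988 + √(12 - 250 + 62500)) = 1/(17988 + √62262) = 1/(17988 + 3*√6918)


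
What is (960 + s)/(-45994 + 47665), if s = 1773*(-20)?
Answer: -11500/557 ≈ -20.646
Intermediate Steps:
s = -35460
(960 + s)/(-45994 + 47665) = (960 - 35460)/(-45994 + 47665) = -34500/1671 = -34500*1/1671 = -11500/557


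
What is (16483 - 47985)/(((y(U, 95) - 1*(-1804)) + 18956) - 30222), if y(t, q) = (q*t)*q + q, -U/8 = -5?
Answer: -1658/18507 ≈ -0.089588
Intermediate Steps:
U = 40 (U = -8*(-5) = 40)
y(t, q) = q + t*q² (y(t, q) = t*q² + q = q + t*q²)
(16483 - 47985)/(((y(U, 95) - 1*(-1804)) + 18956) - 30222) = (16483 - 47985)/(((95*(1 + 95*40) - 1*(-1804)) + 18956) - 30222) = -31502/(((95*(1 + 3800) + 1804) + 18956) - 30222) = -31502/(((95*3801 + 1804) + 18956) - 30222) = -31502/(((361095 + 1804) + 18956) - 30222) = -31502/((362899 + 18956) - 30222) = -31502/(381855 - 30222) = -31502/351633 = -31502*1/351633 = -1658/18507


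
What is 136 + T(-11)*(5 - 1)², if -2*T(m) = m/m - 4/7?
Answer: 928/7 ≈ 132.57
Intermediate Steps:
T(m) = -3/14 (T(m) = -(m/m - 4/7)/2 = -(1 - 4*⅐)/2 = -(1 - 4/7)/2 = -½*3/7 = -3/14)
136 + T(-11)*(5 - 1)² = 136 - 3*(5 - 1)²/14 = 136 - 3/14*4² = 136 - 3/14*16 = 136 - 24/7 = 928/7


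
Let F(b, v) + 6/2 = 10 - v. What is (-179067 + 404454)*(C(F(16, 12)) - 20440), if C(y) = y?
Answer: -4608037215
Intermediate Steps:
F(b, v) = 7 - v (F(b, v) = -3 + (10 - v) = 7 - v)
(-179067 + 404454)*(C(F(16, 12)) - 20440) = (-179067 + 404454)*((7 - 1*12) - 20440) = 225387*((7 - 12) - 20440) = 225387*(-5 - 20440) = 225387*(-20445) = -4608037215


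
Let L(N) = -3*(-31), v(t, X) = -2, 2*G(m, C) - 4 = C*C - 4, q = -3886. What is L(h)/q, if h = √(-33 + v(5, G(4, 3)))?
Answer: -93/3886 ≈ -0.023932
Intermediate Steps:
G(m, C) = C²/2 (G(m, C) = 2 + (C*C - 4)/2 = 2 + (C² - 4)/2 = 2 + (-4 + C²)/2 = 2 + (-2 + C²/2) = C²/2)
h = I*√35 (h = √(-33 - 2) = √(-35) = I*√35 ≈ 5.9161*I)
L(N) = 93
L(h)/q = 93/(-3886) = 93*(-1/3886) = -93/3886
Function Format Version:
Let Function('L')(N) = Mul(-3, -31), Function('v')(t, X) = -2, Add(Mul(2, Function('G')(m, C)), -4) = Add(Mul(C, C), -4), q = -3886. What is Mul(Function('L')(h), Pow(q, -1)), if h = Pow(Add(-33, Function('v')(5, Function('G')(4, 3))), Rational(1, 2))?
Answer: Rational(-93, 3886) ≈ -0.023932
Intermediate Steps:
Function('G')(m, C) = Mul(Rational(1, 2), Pow(C, 2)) (Function('G')(m, C) = Add(2, Mul(Rational(1, 2), Add(Mul(C, C), -4))) = Add(2, Mul(Rational(1, 2), Add(Pow(C, 2), -4))) = Add(2, Mul(Rational(1, 2), Add(-4, Pow(C, 2)))) = Add(2, Add(-2, Mul(Rational(1, 2), Pow(C, 2)))) = Mul(Rational(1, 2), Pow(C, 2)))
h = Mul(I, Pow(35, Rational(1, 2))) (h = Pow(Add(-33, -2), Rational(1, 2)) = Pow(-35, Rational(1, 2)) = Mul(I, Pow(35, Rational(1, 2))) ≈ Mul(5.9161, I))
Function('L')(N) = 93
Mul(Function('L')(h), Pow(q, -1)) = Mul(93, Pow(-3886, -1)) = Mul(93, Rational(-1, 3886)) = Rational(-93, 3886)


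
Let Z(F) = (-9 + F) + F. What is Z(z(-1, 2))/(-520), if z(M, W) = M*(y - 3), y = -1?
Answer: 1/520 ≈ 0.0019231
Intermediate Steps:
z(M, W) = -4*M (z(M, W) = M*(-1 - 3) = M*(-4) = -4*M)
Z(F) = -9 + 2*F
Z(z(-1, 2))/(-520) = (-9 + 2*(-4*(-1)))/(-520) = (-9 + 2*4)*(-1/520) = (-9 + 8)*(-1/520) = -1*(-1/520) = 1/520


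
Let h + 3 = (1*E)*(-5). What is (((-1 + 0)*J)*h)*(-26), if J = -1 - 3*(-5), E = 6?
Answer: -12012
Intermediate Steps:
J = 14 (J = -1 + 15 = 14)
h = -33 (h = -3 + (1*6)*(-5) = -3 + 6*(-5) = -3 - 30 = -33)
(((-1 + 0)*J)*h)*(-26) = (((-1 + 0)*14)*(-33))*(-26) = (-1*14*(-33))*(-26) = -14*(-33)*(-26) = 462*(-26) = -12012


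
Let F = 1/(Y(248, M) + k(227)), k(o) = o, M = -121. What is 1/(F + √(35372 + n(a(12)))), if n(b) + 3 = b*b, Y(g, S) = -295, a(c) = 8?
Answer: 68/163842191 + 13872*√3937/163842191 ≈ 0.0053129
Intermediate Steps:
n(b) = -3 + b² (n(b) = -3 + b*b = -3 + b²)
F = -1/68 (F = 1/(-295 + 227) = 1/(-68) = -1/68 ≈ -0.014706)
1/(F + √(35372 + n(a(12)))) = 1/(-1/68 + √(35372 + (-3 + 8²))) = 1/(-1/68 + √(35372 + (-3 + 64))) = 1/(-1/68 + √(35372 + 61)) = 1/(-1/68 + √35433) = 1/(-1/68 + 3*√3937)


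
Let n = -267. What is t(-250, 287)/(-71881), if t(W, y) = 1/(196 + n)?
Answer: 1/5103551 ≈ 1.9594e-7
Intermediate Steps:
t(W, y) = -1/71 (t(W, y) = 1/(196 - 267) = 1/(-71) = -1/71)
t(-250, 287)/(-71881) = -1/71/(-71881) = -1/71*(-1/71881) = 1/5103551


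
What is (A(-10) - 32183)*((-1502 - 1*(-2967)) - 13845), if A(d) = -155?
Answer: 400344440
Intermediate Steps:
(A(-10) - 32183)*((-1502 - 1*(-2967)) - 13845) = (-155 - 32183)*((-1502 - 1*(-2967)) - 13845) = -32338*((-1502 + 2967) - 13845) = -32338*(1465 - 13845) = -32338*(-12380) = 400344440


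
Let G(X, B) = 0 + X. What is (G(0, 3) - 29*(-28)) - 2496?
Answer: -1684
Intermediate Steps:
G(X, B) = X
(G(0, 3) - 29*(-28)) - 2496 = (0 - 29*(-28)) - 2496 = (0 + 812) - 2496 = 812 - 2496 = -1684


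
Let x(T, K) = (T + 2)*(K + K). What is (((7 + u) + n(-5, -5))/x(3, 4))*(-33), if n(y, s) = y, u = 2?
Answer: -33/10 ≈ -3.3000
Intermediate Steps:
x(T, K) = 2*K*(2 + T) (x(T, K) = (2 + T)*(2*K) = 2*K*(2 + T))
(((7 + u) + n(-5, -5))/x(3, 4))*(-33) = (((7 + 2) - 5)/((2*4*(2 + 3))))*(-33) = ((9 - 5)/((2*4*5)))*(-33) = (4/40)*(-33) = (4*(1/40))*(-33) = (⅒)*(-33) = -33/10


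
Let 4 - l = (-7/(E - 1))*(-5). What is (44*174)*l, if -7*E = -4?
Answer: 655864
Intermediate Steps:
E = 4/7 (E = -1/7*(-4) = 4/7 ≈ 0.57143)
l = 257/3 (l = 4 - -7/(4/7 - 1)*(-5) = 4 - -7/(-3/7)*(-5) = 4 - (-7/3*(-7))*(-5) = 4 - 49*(-5)/3 = 4 - 1*(-245/3) = 4 + 245/3 = 257/3 ≈ 85.667)
(44*174)*l = (44*174)*(257/3) = 7656*(257/3) = 655864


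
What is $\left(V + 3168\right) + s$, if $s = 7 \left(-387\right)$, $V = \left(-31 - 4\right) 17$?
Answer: $-136$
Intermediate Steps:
$V = -595$ ($V = \left(-31 - 4\right) 17 = \left(-35\right) 17 = -595$)
$s = -2709$
$\left(V + 3168\right) + s = \left(-595 + 3168\right) - 2709 = 2573 - 2709 = -136$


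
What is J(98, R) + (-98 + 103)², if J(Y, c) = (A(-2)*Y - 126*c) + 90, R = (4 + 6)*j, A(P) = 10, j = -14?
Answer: 18735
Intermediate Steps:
R = -140 (R = (4 + 6)*(-14) = 10*(-14) = -140)
J(Y, c) = 90 - 126*c + 10*Y (J(Y, c) = (10*Y - 126*c) + 90 = (-126*c + 10*Y) + 90 = 90 - 126*c + 10*Y)
J(98, R) + (-98 + 103)² = (90 - 126*(-140) + 10*98) + (-98 + 103)² = (90 + 17640 + 980) + 5² = 18710 + 25 = 18735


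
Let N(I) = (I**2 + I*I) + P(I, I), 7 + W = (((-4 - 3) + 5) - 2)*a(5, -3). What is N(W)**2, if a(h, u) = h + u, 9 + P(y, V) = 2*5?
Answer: 203401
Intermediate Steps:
P(y, V) = 1 (P(y, V) = -9 + 2*5 = -9 + 10 = 1)
W = -15 (W = -7 + (((-4 - 3) + 5) - 2)*(5 - 3) = -7 + ((-7 + 5) - 2)*2 = -7 + (-2 - 2)*2 = -7 - 4*2 = -7 - 8 = -15)
N(I) = 1 + 2*I**2 (N(I) = (I**2 + I*I) + 1 = (I**2 + I**2) + 1 = 2*I**2 + 1 = 1 + 2*I**2)
N(W)**2 = (1 + 2*(-15)**2)**2 = (1 + 2*225)**2 = (1 + 450)**2 = 451**2 = 203401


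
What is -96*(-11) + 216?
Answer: 1272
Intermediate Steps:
-96*(-11) + 216 = 1056 + 216 = 1272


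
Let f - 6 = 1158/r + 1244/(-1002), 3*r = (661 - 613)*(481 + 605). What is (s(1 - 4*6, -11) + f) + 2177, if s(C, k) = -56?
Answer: 3084351173/1450896 ≈ 2125.8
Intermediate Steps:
r = 17376 (r = ((661 - 613)*(481 + 605))/3 = (48*1086)/3 = (⅓)*52128 = 17376)
f = 7000757/1450896 (f = 6 + (1158/17376 + 1244/(-1002)) = 6 + (1158*(1/17376) + 1244*(-1/1002)) = 6 + (193/2896 - 622/501) = 6 - 1704619/1450896 = 7000757/1450896 ≈ 4.8251)
(s(1 - 4*6, -11) + f) + 2177 = (-56 + 7000757/1450896) + 2177 = -74249419/1450896 + 2177 = 3084351173/1450896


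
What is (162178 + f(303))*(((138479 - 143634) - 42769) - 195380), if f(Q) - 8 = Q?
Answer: -39534223656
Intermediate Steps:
f(Q) = 8 + Q
(162178 + f(303))*(((138479 - 143634) - 42769) - 195380) = (162178 + (8 + 303))*(((138479 - 143634) - 42769) - 195380) = (162178 + 311)*((-5155 - 42769) - 195380) = 162489*(-47924 - 195380) = 162489*(-243304) = -39534223656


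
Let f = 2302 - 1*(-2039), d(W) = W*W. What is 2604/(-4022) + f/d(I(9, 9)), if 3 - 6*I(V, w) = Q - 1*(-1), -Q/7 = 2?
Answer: 78484431/128704 ≈ 609.81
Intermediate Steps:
Q = -14 (Q = -7*2 = -14)
I(V, w) = 8/3 (I(V, w) = ½ - (-14 - 1*(-1))/6 = ½ - (-14 + 1)/6 = ½ - ⅙*(-13) = ½ + 13/6 = 8/3)
d(W) = W²
f = 4341 (f = 2302 + 2039 = 4341)
2604/(-4022) + f/d(I(9, 9)) = 2604/(-4022) + 4341/((8/3)²) = 2604*(-1/4022) + 4341/(64/9) = -1302/2011 + 4341*(9/64) = -1302/2011 + 39069/64 = 78484431/128704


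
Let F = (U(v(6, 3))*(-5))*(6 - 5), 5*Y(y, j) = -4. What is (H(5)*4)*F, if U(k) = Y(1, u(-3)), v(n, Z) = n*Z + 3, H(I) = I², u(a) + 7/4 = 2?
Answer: 400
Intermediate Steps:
u(a) = ¼ (u(a) = -7/4 + 2 = ¼)
Y(y, j) = -⅘ (Y(y, j) = (⅕)*(-4) = -⅘)
v(n, Z) = 3 + Z*n (v(n, Z) = Z*n + 3 = 3 + Z*n)
U(k) = -⅘
F = 4 (F = (-⅘*(-5))*(6 - 5) = 4*1 = 4)
(H(5)*4)*F = (5²*4)*4 = (25*4)*4 = 100*4 = 400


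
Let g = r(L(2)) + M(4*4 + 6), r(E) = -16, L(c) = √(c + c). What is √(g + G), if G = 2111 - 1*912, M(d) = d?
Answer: √1205 ≈ 34.713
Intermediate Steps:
L(c) = √2*√c (L(c) = √(2*c) = √2*√c)
G = 1199 (G = 2111 - 912 = 1199)
g = 6 (g = -16 + (4*4 + 6) = -16 + (16 + 6) = -16 + 22 = 6)
√(g + G) = √(6 + 1199) = √1205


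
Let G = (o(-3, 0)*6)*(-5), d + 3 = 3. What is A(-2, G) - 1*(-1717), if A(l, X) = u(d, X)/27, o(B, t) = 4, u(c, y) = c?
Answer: 1717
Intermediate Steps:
d = 0 (d = -3 + 3 = 0)
G = -120 (G = (4*6)*(-5) = 24*(-5) = -120)
A(l, X) = 0 (A(l, X) = 0/27 = 0*(1/27) = 0)
A(-2, G) - 1*(-1717) = 0 - 1*(-1717) = 0 + 1717 = 1717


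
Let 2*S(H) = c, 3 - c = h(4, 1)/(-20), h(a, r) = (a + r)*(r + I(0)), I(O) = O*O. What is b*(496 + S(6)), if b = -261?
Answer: -1039041/8 ≈ -1.2988e+5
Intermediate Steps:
I(O) = O²
h(a, r) = r*(a + r) (h(a, r) = (a + r)*(r + 0²) = (a + r)*(r + 0) = (a + r)*r = r*(a + r))
c = 13/4 (c = 3 - 1*(4 + 1)/(-20) = 3 - 1*5*(-1)/20 = 3 - 5*(-1)/20 = 3 - 1*(-¼) = 3 + ¼ = 13/4 ≈ 3.2500)
S(H) = 13/8 (S(H) = (½)*(13/4) = 13/8)
b*(496 + S(6)) = -261*(496 + 13/8) = -261*3981/8 = -1039041/8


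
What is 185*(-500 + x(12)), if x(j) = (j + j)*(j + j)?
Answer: 14060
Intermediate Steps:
x(j) = 4*j² (x(j) = (2*j)*(2*j) = 4*j²)
185*(-500 + x(12)) = 185*(-500 + 4*12²) = 185*(-500 + 4*144) = 185*(-500 + 576) = 185*76 = 14060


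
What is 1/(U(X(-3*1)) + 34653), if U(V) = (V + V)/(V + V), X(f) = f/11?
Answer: 1/34654 ≈ 2.8857e-5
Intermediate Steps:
X(f) = f/11 (X(f) = f*(1/11) = f/11)
U(V) = 1 (U(V) = (2*V)/((2*V)) = (2*V)*(1/(2*V)) = 1)
1/(U(X(-3*1)) + 34653) = 1/(1 + 34653) = 1/34654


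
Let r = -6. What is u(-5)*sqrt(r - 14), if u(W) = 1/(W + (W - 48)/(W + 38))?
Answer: -33*I*sqrt(5)/109 ≈ -0.67697*I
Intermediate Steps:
u(W) = 1/(W + (-48 + W)/(38 + W))
u(-5)*sqrt(r - 14) = ((38 - 5)/(-48 + (-5)**2 + 39*(-5)))*sqrt(-6 - 14) = (33/(-48 + 25 - 195))*sqrt(-20) = (33/(-218))*(2*I*sqrt(5)) = (-1/218*33)*(2*I*sqrt(5)) = -33*I*sqrt(5)/109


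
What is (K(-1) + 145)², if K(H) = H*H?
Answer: 21316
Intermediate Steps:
K(H) = H²
(K(-1) + 145)² = ((-1)² + 145)² = (1 + 145)² = 146² = 21316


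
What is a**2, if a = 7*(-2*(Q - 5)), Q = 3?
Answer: 784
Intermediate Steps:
a = 28 (a = 7*(-2*(3 - 5)) = 7*(-2*(-2)) = 7*4 = 28)
a**2 = 28**2 = 784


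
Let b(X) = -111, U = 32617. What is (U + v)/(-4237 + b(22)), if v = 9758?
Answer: -42375/4348 ≈ -9.7459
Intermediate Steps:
(U + v)/(-4237 + b(22)) = (32617 + 9758)/(-4237 - 111) = 42375/(-4348) = 42375*(-1/4348) = -42375/4348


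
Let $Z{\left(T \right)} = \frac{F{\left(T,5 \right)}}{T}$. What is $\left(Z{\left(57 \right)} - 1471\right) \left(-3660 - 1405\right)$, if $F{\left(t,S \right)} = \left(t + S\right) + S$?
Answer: $\frac{424345700}{57} \approx 7.4447 \cdot 10^{6}$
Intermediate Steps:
$F{\left(t,S \right)} = t + 2 S$ ($F{\left(t,S \right)} = \left(S + t\right) + S = t + 2 S$)
$Z{\left(T \right)} = \frac{10 + T}{T}$ ($Z{\left(T \right)} = \frac{T + 2 \cdot 5}{T} = \frac{T + 10}{T} = \frac{10 + T}{T}$)
$\left(Z{\left(57 \right)} - 1471\right) \left(-3660 - 1405\right) = \left(\frac{10 + 57}{57} - 1471\right) \left(-3660 - 1405\right) = \left(\frac{1}{57} \cdot 67 - 1471\right) \left(-5065\right) = \left(\frac{67}{57} - 1471\right) \left(-5065\right) = \left(- \frac{83780}{57}\right) \left(-5065\right) = \frac{424345700}{57}$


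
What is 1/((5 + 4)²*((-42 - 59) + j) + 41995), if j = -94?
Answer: 1/26200 ≈ 3.8168e-5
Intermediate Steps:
1/((5 + 4)²*((-42 - 59) + j) + 41995) = 1/((5 + 4)²*((-42 - 59) - 94) + 41995) = 1/(9²*(-101 - 94) + 41995) = 1/(81*(-195) + 41995) = 1/(-15795 + 41995) = 1/26200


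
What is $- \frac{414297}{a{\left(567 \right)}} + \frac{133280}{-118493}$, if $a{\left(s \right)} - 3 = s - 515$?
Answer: $- \frac{49098624821}{6517115} \approx -7533.8$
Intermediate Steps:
$a{\left(s \right)} = -512 + s$ ($a{\left(s \right)} = 3 + \left(s - 515\right) = 3 + \left(-515 + s\right) = -512 + s$)
$- \frac{414297}{a{\left(567 \right)}} + \frac{133280}{-118493} = - \frac{414297}{-512 + 567} + \frac{133280}{-118493} = - \frac{414297}{55} + 133280 \left(- \frac{1}{118493}\right) = \left(-414297\right) \frac{1}{55} - \frac{133280}{118493} = - \frac{414297}{55} - \frac{133280}{118493} = - \frac{49098624821}{6517115}$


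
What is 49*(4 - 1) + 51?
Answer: 198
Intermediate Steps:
49*(4 - 1) + 51 = 49*3 + 51 = 147 + 51 = 198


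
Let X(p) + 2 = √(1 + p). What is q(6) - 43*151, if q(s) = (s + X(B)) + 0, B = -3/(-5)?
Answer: -6489 + 2*√10/5 ≈ -6487.7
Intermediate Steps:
B = ⅗ (B = -3*(-⅕) = ⅗ ≈ 0.60000)
X(p) = -2 + √(1 + p)
q(s) = -2 + s + 2*√10/5 (q(s) = (s + (-2 + √(1 + ⅗))) + 0 = (s + (-2 + √(8/5))) + 0 = (s + (-2 + 2*√10/5)) + 0 = (-2 + s + 2*√10/5) + 0 = -2 + s + 2*√10/5)
q(6) - 43*151 = (-2 + 6 + 2*√10/5) - 43*151 = (4 + 2*√10/5) - 6493 = -6489 + 2*√10/5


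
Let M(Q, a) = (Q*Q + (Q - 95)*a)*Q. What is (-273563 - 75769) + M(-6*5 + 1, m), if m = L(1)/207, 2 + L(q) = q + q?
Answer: -373721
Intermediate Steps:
L(q) = -2 + 2*q (L(q) = -2 + (q + q) = -2 + 2*q)
m = 0 (m = (-2 + 2*1)/207 = (-2 + 2)*(1/207) = 0*(1/207) = 0)
M(Q, a) = Q*(Q² + a*(-95 + Q)) (M(Q, a) = (Q² + (-95 + Q)*a)*Q = (Q² + a*(-95 + Q))*Q = Q*(Q² + a*(-95 + Q)))
(-273563 - 75769) + M(-6*5 + 1, m) = (-273563 - 75769) + (-6*5 + 1)*((-6*5 + 1)² - 95*0 + (-6*5 + 1)*0) = -349332 + (-30 + 1)*((-30 + 1)² + 0 + (-30 + 1)*0) = -349332 - 29*((-29)² + 0 - 29*0) = -349332 - 29*(841 + 0 + 0) = -349332 - 29*841 = -349332 - 24389 = -373721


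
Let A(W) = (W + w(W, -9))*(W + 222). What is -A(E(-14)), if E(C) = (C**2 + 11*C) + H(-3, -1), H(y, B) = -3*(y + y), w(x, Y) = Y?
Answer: -14382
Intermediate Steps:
H(y, B) = -6*y
E(C) = 18 + C**2 + 11*C (E(C) = (C**2 + 11*C) - 6*(-3) = (C**2 + 11*C) + 18 = 18 + C**2 + 11*C)
A(W) = (-9 + W)*(222 + W) (A(W) = (W - 9)*(W + 222) = (-9 + W)*(222 + W))
-A(E(-14)) = -(-1998 + (18 + (-14)**2 + 11*(-14))**2 + 213*(18 + (-14)**2 + 11*(-14))) = -(-1998 + (18 + 196 - 154)**2 + 213*(18 + 196 - 154)) = -(-1998 + 60**2 + 213*60) = -(-1998 + 3600 + 12780) = -1*14382 = -14382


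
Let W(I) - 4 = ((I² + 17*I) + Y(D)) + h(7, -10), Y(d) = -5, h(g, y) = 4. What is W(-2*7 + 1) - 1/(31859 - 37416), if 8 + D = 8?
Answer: -272292/5557 ≈ -49.000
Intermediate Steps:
D = 0 (D = -8 + 8 = 0)
W(I) = 3 + I² + 17*I (W(I) = 4 + (((I² + 17*I) - 5) + 4) = 4 + ((-5 + I² + 17*I) + 4) = 4 + (-1 + I² + 17*I) = 3 + I² + 17*I)
W(-2*7 + 1) - 1/(31859 - 37416) = (3 + (-2*7 + 1)² + 17*(-2*7 + 1)) - 1/(31859 - 37416) = (3 + (-14 + 1)² + 17*(-14 + 1)) - 1/(-5557) = (3 + (-13)² + 17*(-13)) - 1*(-1/5557) = (3 + 169 - 221) + 1/5557 = -49 + 1/5557 = -272292/5557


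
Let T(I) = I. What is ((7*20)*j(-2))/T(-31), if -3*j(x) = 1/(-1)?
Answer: -140/93 ≈ -1.5054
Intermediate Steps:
j(x) = ⅓ (j(x) = -⅓/(-1) = -⅓*(-1) = ⅓)
((7*20)*j(-2))/T(-31) = ((7*20)*(⅓))/(-31) = (140*(⅓))*(-1/31) = (140/3)*(-1/31) = -140/93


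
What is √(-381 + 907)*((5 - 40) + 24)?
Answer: -11*√526 ≈ -252.28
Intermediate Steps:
√(-381 + 907)*((5 - 40) + 24) = √526*(-35 + 24) = √526*(-11) = -11*√526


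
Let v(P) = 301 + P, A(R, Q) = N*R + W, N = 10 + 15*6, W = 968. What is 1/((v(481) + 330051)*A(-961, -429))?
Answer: -1/31472804956 ≈ -3.1773e-11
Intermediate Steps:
N = 100 (N = 10 + 90 = 100)
A(R, Q) = 968 + 100*R (A(R, Q) = 100*R + 968 = 968 + 100*R)
1/((v(481) + 330051)*A(-961, -429)) = 1/(((301 + 481) + 330051)*(968 + 100*(-961))) = 1/((782 + 330051)*(968 - 96100)) = 1/(330833*(-95132)) = (1/330833)*(-1/95132) = -1/31472804956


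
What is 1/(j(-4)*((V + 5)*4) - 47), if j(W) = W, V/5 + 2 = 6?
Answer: -1/447 ≈ -0.0022371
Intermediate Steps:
V = 20 (V = -10 + 5*6 = -10 + 30 = 20)
1/(j(-4)*((V + 5)*4) - 47) = 1/(-4*(20 + 5)*4 - 47) = 1/(-100*4 - 47) = 1/(-4*100 - 47) = 1/(-400 - 47) = 1/(-447) = -1/447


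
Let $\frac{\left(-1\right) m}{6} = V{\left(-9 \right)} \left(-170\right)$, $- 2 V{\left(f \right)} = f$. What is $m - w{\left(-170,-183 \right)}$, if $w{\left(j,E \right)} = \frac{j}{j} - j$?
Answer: $4419$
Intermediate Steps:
$V{\left(f \right)} = - \frac{f}{2}$
$w{\left(j,E \right)} = 1 - j$
$m = 4590$ ($m = - 6 \left(- \frac{1}{2}\right) \left(-9\right) \left(-170\right) = - 6 \cdot \frac{9}{2} \left(-170\right) = \left(-6\right) \left(-765\right) = 4590$)
$m - w{\left(-170,-183 \right)} = 4590 - \left(1 - -170\right) = 4590 - \left(1 + 170\right) = 4590 - 171 = 4419$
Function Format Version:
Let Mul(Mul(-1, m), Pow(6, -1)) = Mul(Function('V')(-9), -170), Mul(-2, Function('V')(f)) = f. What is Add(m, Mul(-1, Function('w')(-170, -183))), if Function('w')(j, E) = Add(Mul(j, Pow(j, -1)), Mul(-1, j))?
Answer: 4419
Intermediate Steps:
Function('V')(f) = Mul(Rational(-1, 2), f)
Function('w')(j, E) = Add(1, Mul(-1, j))
m = 4590 (m = Mul(-6, Mul(Mul(Rational(-1, 2), -9), -170)) = Mul(-6, Mul(Rational(9, 2), -170)) = Mul(-6, -765) = 4590)
Add(m, Mul(-1, Function('w')(-170, -183))) = Add(4590, Mul(-1, Add(1, Mul(-1, -170)))) = Add(4590, Mul(-1, Add(1, 170))) = Add(4590, Mul(-1, 171)) = Add(4590, -171) = 4419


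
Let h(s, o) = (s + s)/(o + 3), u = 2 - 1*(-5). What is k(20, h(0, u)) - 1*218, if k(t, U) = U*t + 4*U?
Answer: -218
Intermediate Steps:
u = 7 (u = 2 + 5 = 7)
h(s, o) = 2*s/(3 + o) (h(s, o) = (2*s)/(3 + o) = 2*s/(3 + o))
k(t, U) = 4*U + U*t
k(20, h(0, u)) - 1*218 = (2*0/(3 + 7))*(4 + 20) - 1*218 = (2*0/10)*24 - 218 = (2*0*(⅒))*24 - 218 = 0*24 - 218 = 0 - 218 = -218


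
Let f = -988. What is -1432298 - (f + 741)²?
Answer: -1493307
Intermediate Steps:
-1432298 - (f + 741)² = -1432298 - (-988 + 741)² = -1432298 - 1*(-247)² = -1432298 - 1*61009 = -1432298 - 61009 = -1493307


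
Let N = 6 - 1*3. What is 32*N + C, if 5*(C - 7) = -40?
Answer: 95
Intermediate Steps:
C = -1 (C = 7 + (1/5)*(-40) = 7 - 8 = -1)
N = 3 (N = 6 - 3 = 3)
32*N + C = 32*3 - 1 = 96 - 1 = 95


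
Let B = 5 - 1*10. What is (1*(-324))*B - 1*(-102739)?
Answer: 104359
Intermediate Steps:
B = -5 (B = 5 - 10 = -5)
(1*(-324))*B - 1*(-102739) = (1*(-324))*(-5) - 1*(-102739) = -324*(-5) + 102739 = 1620 + 102739 = 104359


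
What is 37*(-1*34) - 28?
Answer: -1286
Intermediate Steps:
37*(-1*34) - 28 = 37*(-34) - 28 = -1258 - 28 = -1286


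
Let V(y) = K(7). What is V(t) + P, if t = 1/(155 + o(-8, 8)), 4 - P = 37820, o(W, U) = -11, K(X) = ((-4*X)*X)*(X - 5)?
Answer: -38208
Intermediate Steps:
K(X) = -4*X**2*(-5 + X) (K(X) = (-4*X**2)*(-5 + X) = -4*X**2*(-5 + X))
P = -37816 (P = 4 - 1*37820 = 4 - 37820 = -37816)
t = 1/144 (t = 1/(155 - 11) = 1/144 ≈ 0.0069444)
V(y) = -392 (V(y) = 4*7**2*(5 - 1*7) = 4*49*(5 - 7) = 4*49*(-2) = -392)
V(t) + P = -392 - 37816 = -38208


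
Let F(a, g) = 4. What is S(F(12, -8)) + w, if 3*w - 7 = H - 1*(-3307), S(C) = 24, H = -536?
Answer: 950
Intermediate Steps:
w = 926 (w = 7/3 + (-536 - 1*(-3307))/3 = 7/3 + (-536 + 3307)/3 = 7/3 + (1/3)*2771 = 7/3 + 2771/3 = 926)
S(F(12, -8)) + w = 24 + 926 = 950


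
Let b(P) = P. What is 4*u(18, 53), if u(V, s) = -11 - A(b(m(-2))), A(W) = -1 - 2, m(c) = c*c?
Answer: -32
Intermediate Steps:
m(c) = c²
A(W) = -3
u(V, s) = -8 (u(V, s) = -11 - 1*(-3) = -11 + 3 = -8)
4*u(18, 53) = 4*(-8) = -32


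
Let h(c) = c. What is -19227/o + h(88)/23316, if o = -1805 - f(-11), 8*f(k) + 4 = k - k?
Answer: 8304732/779143 ≈ 10.659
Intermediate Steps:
f(k) = -½ (f(k) = -½ + (k - k)/8 = -½ + (⅛)*0 = -½ + 0 = -½)
o = -3609/2 (o = -1805 - 1*(-½) = -1805 + ½ = -3609/2 ≈ -1804.5)
-19227/o + h(88)/23316 = -19227/(-3609/2) + 88/23316 = -19227*(-2/3609) + 88*(1/23316) = 12818/1203 + 22/5829 = 8304732/779143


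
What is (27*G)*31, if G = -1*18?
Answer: -15066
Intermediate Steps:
G = -18
(27*G)*31 = (27*(-18))*31 = -486*31 = -15066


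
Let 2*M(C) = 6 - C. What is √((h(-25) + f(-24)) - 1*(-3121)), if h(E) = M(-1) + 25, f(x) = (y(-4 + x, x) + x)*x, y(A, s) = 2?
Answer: √14710/2 ≈ 60.642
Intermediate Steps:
f(x) = x*(2 + x) (f(x) = (2 + x)*x = x*(2 + x))
M(C) = 3 - C/2 (M(C) = (6 - C)/2 = 3 - C/2)
h(E) = 57/2 (h(E) = (3 - ½*(-1)) + 25 = (3 + ½) + 25 = 7/2 + 25 = 57/2)
√((h(-25) + f(-24)) - 1*(-3121)) = √((57/2 - 24*(2 - 24)) - 1*(-3121)) = √((57/2 - 24*(-22)) + 3121) = √((57/2 + 528) + 3121) = √(1113/2 + 3121) = √(7355/2) = √14710/2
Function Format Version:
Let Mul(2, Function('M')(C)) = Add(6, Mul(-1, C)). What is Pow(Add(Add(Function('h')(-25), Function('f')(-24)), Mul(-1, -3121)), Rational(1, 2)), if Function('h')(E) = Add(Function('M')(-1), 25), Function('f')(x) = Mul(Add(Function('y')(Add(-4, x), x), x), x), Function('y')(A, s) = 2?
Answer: Mul(Rational(1, 2), Pow(14710, Rational(1, 2))) ≈ 60.642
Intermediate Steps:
Function('f')(x) = Mul(x, Add(2, x)) (Function('f')(x) = Mul(Add(2, x), x) = Mul(x, Add(2, x)))
Function('M')(C) = Add(3, Mul(Rational(-1, 2), C)) (Function('M')(C) = Mul(Rational(1, 2), Add(6, Mul(-1, C))) = Add(3, Mul(Rational(-1, 2), C)))
Function('h')(E) = Rational(57, 2) (Function('h')(E) = Add(Add(3, Mul(Rational(-1, 2), -1)), 25) = Add(Add(3, Rational(1, 2)), 25) = Add(Rational(7, 2), 25) = Rational(57, 2))
Pow(Add(Add(Function('h')(-25), Function('f')(-24)), Mul(-1, -3121)), Rational(1, 2)) = Pow(Add(Add(Rational(57, 2), Mul(-24, Add(2, -24))), Mul(-1, -3121)), Rational(1, 2)) = Pow(Add(Add(Rational(57, 2), Mul(-24, -22)), 3121), Rational(1, 2)) = Pow(Add(Add(Rational(57, 2), 528), 3121), Rational(1, 2)) = Pow(Add(Rational(1113, 2), 3121), Rational(1, 2)) = Pow(Rational(7355, 2), Rational(1, 2)) = Mul(Rational(1, 2), Pow(14710, Rational(1, 2)))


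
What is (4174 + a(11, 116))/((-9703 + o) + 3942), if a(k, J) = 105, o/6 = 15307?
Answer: 4279/86081 ≈ 0.049709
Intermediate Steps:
o = 91842 (o = 6*15307 = 91842)
(4174 + a(11, 116))/((-9703 + o) + 3942) = (4174 + 105)/((-9703 + 91842) + 3942) = 4279/(82139 + 3942) = 4279/86081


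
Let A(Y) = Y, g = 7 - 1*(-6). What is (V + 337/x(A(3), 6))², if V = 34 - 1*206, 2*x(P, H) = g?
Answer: 2439844/169 ≈ 14437.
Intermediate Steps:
g = 13 (g = 7 + 6 = 13)
x(P, H) = 13/2 (x(P, H) = (½)*13 = 13/2)
V = -172 (V = 34 - 206 = -172)
(V + 337/x(A(3), 6))² = (-172 + 337/(13/2))² = (-172 + 337*(2/13))² = (-172 + 674/13)² = (-1562/13)² = 2439844/169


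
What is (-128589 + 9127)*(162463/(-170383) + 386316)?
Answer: -7863170011888030/170383 ≈ -4.6150e+10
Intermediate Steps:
(-128589 + 9127)*(162463/(-170383) + 386316) = -119462*(162463*(-1/170383) + 386316) = -119462*(-162463/170383 + 386316) = -119462*65821516565/170383 = -7863170011888030/170383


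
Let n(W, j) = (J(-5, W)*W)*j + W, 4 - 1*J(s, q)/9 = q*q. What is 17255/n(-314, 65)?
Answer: 17255/18110364166 ≈ 9.5277e-7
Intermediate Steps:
J(s, q) = 36 - 9*q² (J(s, q) = 36 - 9*q*q = 36 - 9*q²)
n(W, j) = W + W*j*(36 - 9*W²) (n(W, j) = ((36 - 9*W²)*W)*j + W = (W*(36 - 9*W²))*j + W = W*j*(36 - 9*W²) + W = W + W*j*(36 - 9*W²))
17255/n(-314, 65) = 17255/((-1*(-314)*(-1 + 9*65*(-4 + (-314)²)))) = 17255/((-1*(-314)*(-1 + 9*65*(-4 + 98596)))) = 17255/((-1*(-314)*(-1 + 9*65*98592))) = 17255/((-1*(-314)*(-1 + 57676320))) = 17255/((-1*(-314)*57676319)) = 17255/18110364166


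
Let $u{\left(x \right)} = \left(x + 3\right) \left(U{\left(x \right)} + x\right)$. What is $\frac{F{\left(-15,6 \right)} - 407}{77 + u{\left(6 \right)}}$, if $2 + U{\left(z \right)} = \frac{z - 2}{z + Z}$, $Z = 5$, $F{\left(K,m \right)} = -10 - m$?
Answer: $- \frac{4653}{1279} \approx -3.638$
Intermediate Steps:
$U{\left(z \right)} = -2 + \frac{-2 + z}{5 + z}$ ($U{\left(z \right)} = -2 + \frac{z - 2}{z + 5} = -2 + \frac{-2 + z}{5 + z}$)
$u{\left(x \right)} = \left(3 + x\right) \left(x + \frac{-12 - x}{5 + x}\right)$ ($u{\left(x \right)} = \left(x + 3\right) \left(\frac{-12 - x}{5 + x} + x\right) = \left(3 + x\right) \left(x + \frac{-12 - x}{5 + x}\right)$)
$\frac{F{\left(-15,6 \right)} - 407}{77 + u{\left(6 \right)}} = \frac{\left(-10 - 6\right) - 407}{77 + \frac{-36 + 6^{3} + 7 \cdot 6^{2}}{5 + 6}} = \frac{\left(-10 - 6\right) - 407}{77 + \frac{-36 + 216 + 7 \cdot 36}{11}} = \frac{-16 - 407}{77 + \frac{-36 + 216 + 252}{11}} = - \frac{423}{77 + \frac{1}{11} \cdot 432} = - \frac{423}{77 + \frac{432}{11}} = - \frac{423}{\frac{1279}{11}} = \left(-423\right) \frac{11}{1279} = - \frac{4653}{1279}$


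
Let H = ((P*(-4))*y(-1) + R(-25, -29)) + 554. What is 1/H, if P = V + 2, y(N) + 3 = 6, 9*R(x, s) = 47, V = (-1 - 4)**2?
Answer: 9/2117 ≈ 0.0042513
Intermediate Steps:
V = 25 (V = (-5)**2 = 25)
R(x, s) = 47/9 (R(x, s) = (1/9)*47 = 47/9)
y(N) = 3 (y(N) = -3 + 6 = 3)
P = 27 (P = 25 + 2 = 27)
H = 2117/9 (H = ((27*(-4))*3 + 47/9) + 554 = (-108*3 + 47/9) + 554 = (-324 + 47/9) + 554 = -2869/9 + 554 = 2117/9 ≈ 235.22)
1/H = 1/(2117/9) = 9/2117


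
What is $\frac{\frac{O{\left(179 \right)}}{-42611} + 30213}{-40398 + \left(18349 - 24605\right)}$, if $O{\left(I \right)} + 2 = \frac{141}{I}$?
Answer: $- \frac{115222849907}{177923636663} \approx -0.6476$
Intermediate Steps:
$O{\left(I \right)} = -2 + \frac{141}{I}$
$\frac{\frac{O{\left(179 \right)}}{-42611} + 30213}{-40398 + \left(18349 - 24605\right)} = \frac{\frac{-2 + \frac{141}{179}}{-42611} + 30213}{-40398 + \left(18349 - 24605\right)} = \frac{\left(-2 + 141 \cdot \frac{1}{179}\right) \left(- \frac{1}{42611}\right) + 30213}{-40398 + \left(18349 - 24605\right)} = \frac{\left(-2 + \frac{141}{179}\right) \left(- \frac{1}{42611}\right) + 30213}{-40398 - 6256} = \frac{\left(- \frac{217}{179}\right) \left(- \frac{1}{42611}\right) + 30213}{-46654} = \left(\frac{217}{7627369} + 30213\right) \left(- \frac{1}{46654}\right) = \frac{230445699814}{7627369} \left(- \frac{1}{46654}\right) = - \frac{115222849907}{177923636663}$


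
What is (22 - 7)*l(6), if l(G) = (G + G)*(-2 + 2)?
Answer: 0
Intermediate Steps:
l(G) = 0 (l(G) = (2*G)*0 = 0)
(22 - 7)*l(6) = (22 - 7)*0 = 15*0 = 0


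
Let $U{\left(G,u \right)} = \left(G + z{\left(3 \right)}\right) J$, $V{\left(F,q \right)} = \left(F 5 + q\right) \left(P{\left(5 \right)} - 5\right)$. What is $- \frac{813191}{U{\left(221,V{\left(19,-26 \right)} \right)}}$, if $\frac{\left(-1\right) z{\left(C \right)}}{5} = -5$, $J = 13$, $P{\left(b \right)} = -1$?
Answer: $- \frac{813191}{3198} \approx -254.28$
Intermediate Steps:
$z{\left(C \right)} = 25$ ($z{\left(C \right)} = \left(-5\right) \left(-5\right) = 25$)
$V{\left(F,q \right)} = - 30 F - 6 q$ ($V{\left(F,q \right)} = \left(F 5 + q\right) \left(-1 - 5\right) = \left(5 F + q\right) \left(-6\right) = \left(q + 5 F\right) \left(-6\right) = - 30 F - 6 q$)
$U{\left(G,u \right)} = 325 + 13 G$ ($U{\left(G,u \right)} = \left(G + 25\right) 13 = \left(25 + G\right) 13 = 325 + 13 G$)
$- \frac{813191}{U{\left(221,V{\left(19,-26 \right)} \right)}} = - \frac{813191}{325 + 13 \cdot 221} = - \frac{813191}{325 + 2873} = - \frac{813191}{3198}$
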